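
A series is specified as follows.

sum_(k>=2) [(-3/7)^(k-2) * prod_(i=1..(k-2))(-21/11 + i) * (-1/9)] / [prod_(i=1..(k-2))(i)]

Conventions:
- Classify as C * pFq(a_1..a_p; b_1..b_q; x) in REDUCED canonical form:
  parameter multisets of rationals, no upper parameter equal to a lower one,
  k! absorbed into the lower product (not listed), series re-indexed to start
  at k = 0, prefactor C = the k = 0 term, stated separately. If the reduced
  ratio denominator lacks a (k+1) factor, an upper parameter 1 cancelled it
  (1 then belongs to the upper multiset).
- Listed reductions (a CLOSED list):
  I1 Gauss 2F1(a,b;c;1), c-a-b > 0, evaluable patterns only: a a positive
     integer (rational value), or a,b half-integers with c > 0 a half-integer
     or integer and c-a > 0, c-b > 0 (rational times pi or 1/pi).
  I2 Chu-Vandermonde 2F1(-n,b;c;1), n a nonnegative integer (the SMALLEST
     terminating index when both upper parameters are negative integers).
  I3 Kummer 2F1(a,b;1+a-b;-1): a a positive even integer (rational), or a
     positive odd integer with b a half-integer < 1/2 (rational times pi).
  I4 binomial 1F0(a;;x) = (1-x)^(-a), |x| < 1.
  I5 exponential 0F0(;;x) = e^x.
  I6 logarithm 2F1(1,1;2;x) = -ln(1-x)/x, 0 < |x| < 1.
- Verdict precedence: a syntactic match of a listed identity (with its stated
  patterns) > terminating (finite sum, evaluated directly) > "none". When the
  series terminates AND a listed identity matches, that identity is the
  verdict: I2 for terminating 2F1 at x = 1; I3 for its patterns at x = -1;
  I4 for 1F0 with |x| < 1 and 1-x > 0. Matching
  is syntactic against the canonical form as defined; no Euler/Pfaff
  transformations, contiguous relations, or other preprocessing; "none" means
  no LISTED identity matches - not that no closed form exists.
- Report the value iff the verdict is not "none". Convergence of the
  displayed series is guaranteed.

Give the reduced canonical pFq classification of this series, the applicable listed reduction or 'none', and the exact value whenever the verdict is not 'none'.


Key observation: x = (-3/7) and the product of the first k integers (prefactor -1/9) is k!.
Ratio: r(k) = (-3/7) * (k-10/11) / [(k+1)] - poly over poly, x = (-3/7) from leading terms; C = -1/9 at k = 0.

Prefactor -1/9, argument -3/7: 1F0 with upper {-10/11} over lower {-}. Verdict: binomial (I4) matches (the 1F0 binomial series: exponent 10/11, x = -3/7). Its exact value is (-1/9) * (10/7)^(10/11).


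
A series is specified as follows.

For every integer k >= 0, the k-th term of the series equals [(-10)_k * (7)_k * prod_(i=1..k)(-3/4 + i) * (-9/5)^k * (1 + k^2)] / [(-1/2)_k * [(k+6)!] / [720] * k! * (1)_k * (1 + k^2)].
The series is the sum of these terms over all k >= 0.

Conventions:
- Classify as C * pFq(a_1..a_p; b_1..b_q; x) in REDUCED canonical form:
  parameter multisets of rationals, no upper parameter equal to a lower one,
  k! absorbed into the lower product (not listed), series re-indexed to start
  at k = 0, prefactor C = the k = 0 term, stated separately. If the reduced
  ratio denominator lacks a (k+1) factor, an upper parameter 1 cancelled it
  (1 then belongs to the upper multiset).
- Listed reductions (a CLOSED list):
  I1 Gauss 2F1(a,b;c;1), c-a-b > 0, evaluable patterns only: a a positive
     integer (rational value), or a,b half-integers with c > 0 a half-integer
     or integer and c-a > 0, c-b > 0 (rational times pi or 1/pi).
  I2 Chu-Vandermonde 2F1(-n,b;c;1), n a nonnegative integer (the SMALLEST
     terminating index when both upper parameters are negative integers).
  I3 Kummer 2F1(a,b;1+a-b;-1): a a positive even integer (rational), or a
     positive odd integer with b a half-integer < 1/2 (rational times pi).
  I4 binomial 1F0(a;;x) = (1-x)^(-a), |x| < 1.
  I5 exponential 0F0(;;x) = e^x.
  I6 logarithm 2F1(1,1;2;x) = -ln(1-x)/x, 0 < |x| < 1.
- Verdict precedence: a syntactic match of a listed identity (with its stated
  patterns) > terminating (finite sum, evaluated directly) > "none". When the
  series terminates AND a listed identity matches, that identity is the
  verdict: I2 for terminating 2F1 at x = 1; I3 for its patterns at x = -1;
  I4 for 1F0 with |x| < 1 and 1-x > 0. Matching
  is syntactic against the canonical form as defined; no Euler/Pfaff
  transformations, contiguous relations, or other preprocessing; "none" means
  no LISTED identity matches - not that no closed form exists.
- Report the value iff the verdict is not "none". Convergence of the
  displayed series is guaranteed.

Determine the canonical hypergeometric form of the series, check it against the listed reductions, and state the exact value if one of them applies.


Prefactor 1, argument -9/5: 2F2 with upper {-10, 1/4} over lower {-1/2, 1}. Verdict: terminating at k = 10: the factor (-10)_k kills every later term; summing the 11 survivors is exact. Exact value: -689632613436059963/985600000000000.

First insight: from the first term 1: the parameter 7 appears in both the upper and lower lists and cancels (alongside the other common factor).
Term ratio: r(k) = (-9/5) * (k-10) (k+1/4) / [(k-1/2) (k+1) (k+1)] - rational in k. x = (-9/5); t_0 = 1; negate the roots.


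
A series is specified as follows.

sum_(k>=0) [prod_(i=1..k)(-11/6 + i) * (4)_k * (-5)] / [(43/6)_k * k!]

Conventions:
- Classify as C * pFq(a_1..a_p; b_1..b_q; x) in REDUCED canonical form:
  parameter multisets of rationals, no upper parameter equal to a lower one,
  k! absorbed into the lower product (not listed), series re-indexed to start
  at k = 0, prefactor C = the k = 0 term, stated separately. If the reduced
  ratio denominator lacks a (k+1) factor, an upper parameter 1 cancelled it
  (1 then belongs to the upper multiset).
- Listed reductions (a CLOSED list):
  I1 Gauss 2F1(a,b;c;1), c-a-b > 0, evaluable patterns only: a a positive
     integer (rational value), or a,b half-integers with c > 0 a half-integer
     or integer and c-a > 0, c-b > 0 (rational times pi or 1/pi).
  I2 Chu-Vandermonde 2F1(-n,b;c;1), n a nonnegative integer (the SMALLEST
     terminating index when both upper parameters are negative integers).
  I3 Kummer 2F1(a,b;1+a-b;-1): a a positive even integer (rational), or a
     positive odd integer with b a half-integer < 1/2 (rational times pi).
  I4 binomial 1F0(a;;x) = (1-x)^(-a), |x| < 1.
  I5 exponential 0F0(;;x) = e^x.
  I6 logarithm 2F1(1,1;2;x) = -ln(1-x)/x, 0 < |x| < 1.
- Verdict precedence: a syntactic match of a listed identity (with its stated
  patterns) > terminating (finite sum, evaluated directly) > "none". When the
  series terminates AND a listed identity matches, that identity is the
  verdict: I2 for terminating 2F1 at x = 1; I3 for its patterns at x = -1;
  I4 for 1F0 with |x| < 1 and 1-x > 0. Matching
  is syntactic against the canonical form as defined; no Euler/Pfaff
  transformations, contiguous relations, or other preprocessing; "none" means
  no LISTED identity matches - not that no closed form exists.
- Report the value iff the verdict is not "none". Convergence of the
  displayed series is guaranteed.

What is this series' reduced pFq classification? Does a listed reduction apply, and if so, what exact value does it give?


Prefactor -5, argument 1: 2F1 with upper {-5/6, 4} over lower {43/6}. Verdict (x = 1): Gauss (I1, integer-parameter pattern) applies (x = 1: the Gamma ratio telescopes since c-a-b = 4 > 0 and a = 4 in Z>0). Sum: -544825/217728.

Structural cue: t_0 being -5, the running product (C = -5) telescopes to a rising factorial.
Term ratio: r(k) = 1 * (k-5/6) (k+4) / [(k+43/6) (k+1)] - poly over poly, x = 1 from leading terms; C = -5 at k = 0.


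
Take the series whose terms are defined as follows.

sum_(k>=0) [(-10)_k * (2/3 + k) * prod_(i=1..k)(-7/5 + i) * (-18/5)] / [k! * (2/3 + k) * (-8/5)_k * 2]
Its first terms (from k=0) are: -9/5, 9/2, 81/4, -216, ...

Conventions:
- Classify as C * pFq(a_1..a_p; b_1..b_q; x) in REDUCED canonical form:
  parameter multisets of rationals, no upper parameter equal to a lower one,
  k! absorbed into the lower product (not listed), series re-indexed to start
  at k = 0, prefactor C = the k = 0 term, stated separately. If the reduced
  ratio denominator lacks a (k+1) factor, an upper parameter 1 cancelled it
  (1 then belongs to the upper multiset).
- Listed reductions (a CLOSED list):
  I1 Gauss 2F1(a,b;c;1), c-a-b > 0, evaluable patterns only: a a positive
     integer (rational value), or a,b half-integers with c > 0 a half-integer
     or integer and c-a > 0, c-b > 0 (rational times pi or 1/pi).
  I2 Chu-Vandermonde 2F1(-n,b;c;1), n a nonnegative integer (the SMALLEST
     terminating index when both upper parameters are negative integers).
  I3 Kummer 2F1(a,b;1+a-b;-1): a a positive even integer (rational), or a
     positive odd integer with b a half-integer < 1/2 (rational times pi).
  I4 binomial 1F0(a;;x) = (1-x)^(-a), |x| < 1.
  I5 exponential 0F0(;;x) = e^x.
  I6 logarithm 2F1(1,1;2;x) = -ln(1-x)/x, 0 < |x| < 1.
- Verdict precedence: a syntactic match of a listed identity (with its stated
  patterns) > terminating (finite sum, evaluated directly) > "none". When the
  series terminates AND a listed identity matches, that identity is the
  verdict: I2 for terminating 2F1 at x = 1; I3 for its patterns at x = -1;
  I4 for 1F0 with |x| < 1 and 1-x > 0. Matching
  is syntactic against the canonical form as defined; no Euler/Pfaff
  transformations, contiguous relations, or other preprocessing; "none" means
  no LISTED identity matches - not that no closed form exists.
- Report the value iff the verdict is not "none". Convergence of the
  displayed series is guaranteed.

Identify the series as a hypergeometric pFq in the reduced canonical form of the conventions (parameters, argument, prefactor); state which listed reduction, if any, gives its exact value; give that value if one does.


Prefactor -9/5, argument 1: 2F1 with upper {-10, -2/5} over lower {-8/5}. Verdict: Vandermonde's identity (I2) fires (terminating 2F1 at x = 1 with n = 10, b = -2/5, c = -8/5). Hence: -64467/32560.

Key step: t_0 being -9/5, the constant factors (C = -9/5, x = 1) combine into one prefactor.
Ratio: r(k) = 1 * (k-10) (k-2/5) / [(k-8/5) (k+1)] - rational in k. x = 1; t_0 = -9/5; negate the roots.


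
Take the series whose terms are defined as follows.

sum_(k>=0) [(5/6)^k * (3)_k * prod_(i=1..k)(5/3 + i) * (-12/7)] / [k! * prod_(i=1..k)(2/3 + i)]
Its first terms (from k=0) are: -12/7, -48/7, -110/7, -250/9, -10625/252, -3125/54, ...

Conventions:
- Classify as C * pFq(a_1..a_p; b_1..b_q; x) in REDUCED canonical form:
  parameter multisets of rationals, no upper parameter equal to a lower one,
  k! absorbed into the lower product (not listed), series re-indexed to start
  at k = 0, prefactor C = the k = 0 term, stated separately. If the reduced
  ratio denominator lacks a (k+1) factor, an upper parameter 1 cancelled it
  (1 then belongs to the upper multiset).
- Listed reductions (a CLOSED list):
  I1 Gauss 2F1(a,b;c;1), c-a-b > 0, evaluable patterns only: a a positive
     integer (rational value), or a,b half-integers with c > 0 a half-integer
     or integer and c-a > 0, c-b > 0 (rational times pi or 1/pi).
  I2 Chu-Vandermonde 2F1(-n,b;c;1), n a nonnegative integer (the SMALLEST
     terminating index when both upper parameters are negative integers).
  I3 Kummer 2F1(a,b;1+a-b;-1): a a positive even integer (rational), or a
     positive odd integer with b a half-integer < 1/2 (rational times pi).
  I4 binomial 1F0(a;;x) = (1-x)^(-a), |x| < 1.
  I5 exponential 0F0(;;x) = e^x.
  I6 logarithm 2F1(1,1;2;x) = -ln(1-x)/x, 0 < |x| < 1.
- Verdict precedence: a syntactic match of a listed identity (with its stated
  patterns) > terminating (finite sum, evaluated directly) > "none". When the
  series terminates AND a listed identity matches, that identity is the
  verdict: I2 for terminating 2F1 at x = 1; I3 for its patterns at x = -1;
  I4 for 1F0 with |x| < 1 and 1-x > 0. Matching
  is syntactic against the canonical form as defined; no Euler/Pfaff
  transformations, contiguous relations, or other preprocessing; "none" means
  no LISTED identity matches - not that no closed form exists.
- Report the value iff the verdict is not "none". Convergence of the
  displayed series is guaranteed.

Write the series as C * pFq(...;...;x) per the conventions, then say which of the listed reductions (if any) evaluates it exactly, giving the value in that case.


The series (x = 5/6) is 2F1: upper {8/3, 3}, lower {5/3}, prefactor -12/7. Verdict: none - this 2F1 at x = 5/6 matches no listed pattern, and upper {8/3, 3} holds no stopper.

First insight: x = (5/6) and the running product (prefactor -12/7) telescopes to a rising factorial.
Ratio: r(k) = (5/6) * (k+8/3) (k+3) / [(k+5/3) (k+1)] - rational in k, leading ratio (5/6); with t_0 = -12/7, classification follows.


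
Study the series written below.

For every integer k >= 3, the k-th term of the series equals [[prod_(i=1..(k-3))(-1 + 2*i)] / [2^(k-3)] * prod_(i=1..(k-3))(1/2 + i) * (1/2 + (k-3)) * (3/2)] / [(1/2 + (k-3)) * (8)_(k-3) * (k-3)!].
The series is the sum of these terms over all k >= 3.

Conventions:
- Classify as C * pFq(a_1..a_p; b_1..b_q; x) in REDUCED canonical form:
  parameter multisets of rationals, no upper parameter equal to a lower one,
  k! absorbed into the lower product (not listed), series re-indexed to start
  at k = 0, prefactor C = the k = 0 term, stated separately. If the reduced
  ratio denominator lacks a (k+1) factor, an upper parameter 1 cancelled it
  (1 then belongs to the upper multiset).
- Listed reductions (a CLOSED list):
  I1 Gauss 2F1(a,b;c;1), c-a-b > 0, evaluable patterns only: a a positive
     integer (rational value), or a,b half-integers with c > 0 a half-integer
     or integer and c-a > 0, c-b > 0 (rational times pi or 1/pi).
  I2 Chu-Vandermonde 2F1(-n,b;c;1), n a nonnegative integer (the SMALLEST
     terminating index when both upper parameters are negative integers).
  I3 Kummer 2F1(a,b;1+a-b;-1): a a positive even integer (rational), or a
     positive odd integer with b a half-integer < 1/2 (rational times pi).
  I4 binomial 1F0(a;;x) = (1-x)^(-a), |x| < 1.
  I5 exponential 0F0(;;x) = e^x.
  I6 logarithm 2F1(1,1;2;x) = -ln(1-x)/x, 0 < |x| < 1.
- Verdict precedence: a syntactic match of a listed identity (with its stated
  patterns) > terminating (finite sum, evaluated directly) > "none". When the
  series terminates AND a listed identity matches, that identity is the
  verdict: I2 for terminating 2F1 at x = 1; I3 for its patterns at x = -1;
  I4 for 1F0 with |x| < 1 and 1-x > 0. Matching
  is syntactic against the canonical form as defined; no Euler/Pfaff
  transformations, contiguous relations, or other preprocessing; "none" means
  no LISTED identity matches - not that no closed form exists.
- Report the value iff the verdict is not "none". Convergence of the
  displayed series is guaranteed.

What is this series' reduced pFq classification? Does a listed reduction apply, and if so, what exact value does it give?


x = 1 here; the reduced form reads 2F1, upper {1/2, 3/2}, lower {8}, C = 3/2. Verdict: Gauss's theorem I1 (half-integer case) matches (x = 1; upper {1/2, 3/2} half-integers, c = 8 in the evaluable pattern). Sum: (524288/99099) / pi.

Key step: x = 1 and the factor k + 1/2 cancels (top and bottom), leaving C = 3/2.
Step ratio: r(k) = 1 * (k+1/2) (k+3/2) / [(k+8) (k+1)] - poly over poly, x = 1 from leading terms; C = 3/2 at k = 0.


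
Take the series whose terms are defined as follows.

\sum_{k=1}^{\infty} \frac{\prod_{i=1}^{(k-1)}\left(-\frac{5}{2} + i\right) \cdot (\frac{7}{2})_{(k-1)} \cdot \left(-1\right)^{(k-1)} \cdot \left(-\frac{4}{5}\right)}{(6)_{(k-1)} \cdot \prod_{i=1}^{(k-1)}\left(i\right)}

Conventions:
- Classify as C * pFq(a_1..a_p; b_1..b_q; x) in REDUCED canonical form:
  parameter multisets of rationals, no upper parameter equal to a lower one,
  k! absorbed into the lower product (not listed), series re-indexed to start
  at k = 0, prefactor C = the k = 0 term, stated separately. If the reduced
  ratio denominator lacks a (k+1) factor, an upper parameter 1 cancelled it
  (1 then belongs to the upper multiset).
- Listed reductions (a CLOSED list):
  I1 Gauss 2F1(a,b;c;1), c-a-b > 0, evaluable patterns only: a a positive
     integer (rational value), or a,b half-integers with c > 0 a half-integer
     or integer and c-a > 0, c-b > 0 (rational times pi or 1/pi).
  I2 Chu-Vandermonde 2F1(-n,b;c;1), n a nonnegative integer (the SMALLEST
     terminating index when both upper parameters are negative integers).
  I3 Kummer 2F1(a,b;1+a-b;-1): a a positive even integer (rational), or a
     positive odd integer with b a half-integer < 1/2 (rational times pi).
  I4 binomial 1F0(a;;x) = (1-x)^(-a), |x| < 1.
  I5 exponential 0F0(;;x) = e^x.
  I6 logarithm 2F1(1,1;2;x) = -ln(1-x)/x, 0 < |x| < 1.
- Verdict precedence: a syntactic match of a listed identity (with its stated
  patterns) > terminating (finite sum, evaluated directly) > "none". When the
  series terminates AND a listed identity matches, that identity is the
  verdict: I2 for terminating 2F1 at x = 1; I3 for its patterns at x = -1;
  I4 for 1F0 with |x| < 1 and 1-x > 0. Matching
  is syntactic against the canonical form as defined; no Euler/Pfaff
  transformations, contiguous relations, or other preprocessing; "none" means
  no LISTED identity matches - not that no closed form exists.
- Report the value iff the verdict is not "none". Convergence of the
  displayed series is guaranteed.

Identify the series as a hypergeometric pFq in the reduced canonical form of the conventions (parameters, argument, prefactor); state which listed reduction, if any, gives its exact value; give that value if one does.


Key observation: x = -1 and the running product (prefactor -4/5) telescopes to a rising factorial.
Consecutive-term ratio: r(k) = -1 * (k-\frac{3}{2}) (k+\frac{7}{2}) / [(k+6) (k+1)] - rational in k, leading ratio -1; with t_0 = -\frac{4}{5}, classification follows.

Prefactor -\frac{4}{5}, argument -1: 2F1 with upper {-\frac{3}{2}, \frac{7}{2}} over lower {6}. Verdict: no listed reduction: x = -1 and upper {-\frac{3}{2}, \frac{7}{2}} fail every I1-I6 pattern.


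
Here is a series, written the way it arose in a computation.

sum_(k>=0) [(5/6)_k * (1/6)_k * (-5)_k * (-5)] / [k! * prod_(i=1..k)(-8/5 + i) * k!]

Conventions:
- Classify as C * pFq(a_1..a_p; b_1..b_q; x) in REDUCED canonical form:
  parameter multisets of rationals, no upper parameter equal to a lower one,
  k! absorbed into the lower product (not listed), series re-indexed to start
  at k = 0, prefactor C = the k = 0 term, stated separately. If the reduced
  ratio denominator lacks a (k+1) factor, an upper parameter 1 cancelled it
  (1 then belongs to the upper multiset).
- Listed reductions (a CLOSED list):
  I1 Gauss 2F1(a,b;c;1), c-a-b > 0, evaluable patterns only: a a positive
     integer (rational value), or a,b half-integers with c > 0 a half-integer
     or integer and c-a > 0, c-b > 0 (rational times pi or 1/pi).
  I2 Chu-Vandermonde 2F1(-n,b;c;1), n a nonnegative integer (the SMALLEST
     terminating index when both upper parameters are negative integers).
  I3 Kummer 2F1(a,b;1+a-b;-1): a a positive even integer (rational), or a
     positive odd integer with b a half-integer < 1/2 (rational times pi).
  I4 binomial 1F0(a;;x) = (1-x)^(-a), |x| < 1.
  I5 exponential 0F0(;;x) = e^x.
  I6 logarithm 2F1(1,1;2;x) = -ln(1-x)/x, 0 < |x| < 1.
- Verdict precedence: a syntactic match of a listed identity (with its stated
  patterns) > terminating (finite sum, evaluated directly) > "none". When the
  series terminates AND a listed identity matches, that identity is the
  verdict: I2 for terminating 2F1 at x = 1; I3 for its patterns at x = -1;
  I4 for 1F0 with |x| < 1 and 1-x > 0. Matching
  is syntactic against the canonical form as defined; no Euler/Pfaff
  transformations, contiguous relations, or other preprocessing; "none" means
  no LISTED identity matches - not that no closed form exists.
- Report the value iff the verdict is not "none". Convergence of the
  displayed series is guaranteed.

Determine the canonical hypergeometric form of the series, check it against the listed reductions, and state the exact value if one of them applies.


This is -5 * 3F2(-5, 1/6, 5/6; -3/5, 1; 1) in reduced canonical form. Verdict: terminating - the sum ends at index 5 because -5 is a negative integer; exact evaluation follows. Sum: -339747642515/104485552128.

Key step: from the first term -5: the lower running product (prefactor -5) is a rising factorial.
Adjacent-term ratio: r(k) = 1 * (k-5) (k+1/6) (k+5/6) / [(k-3/5) (k+1) (k+1)] - poly over poly, x = 1 from leading terms; C = -5 at k = 0.


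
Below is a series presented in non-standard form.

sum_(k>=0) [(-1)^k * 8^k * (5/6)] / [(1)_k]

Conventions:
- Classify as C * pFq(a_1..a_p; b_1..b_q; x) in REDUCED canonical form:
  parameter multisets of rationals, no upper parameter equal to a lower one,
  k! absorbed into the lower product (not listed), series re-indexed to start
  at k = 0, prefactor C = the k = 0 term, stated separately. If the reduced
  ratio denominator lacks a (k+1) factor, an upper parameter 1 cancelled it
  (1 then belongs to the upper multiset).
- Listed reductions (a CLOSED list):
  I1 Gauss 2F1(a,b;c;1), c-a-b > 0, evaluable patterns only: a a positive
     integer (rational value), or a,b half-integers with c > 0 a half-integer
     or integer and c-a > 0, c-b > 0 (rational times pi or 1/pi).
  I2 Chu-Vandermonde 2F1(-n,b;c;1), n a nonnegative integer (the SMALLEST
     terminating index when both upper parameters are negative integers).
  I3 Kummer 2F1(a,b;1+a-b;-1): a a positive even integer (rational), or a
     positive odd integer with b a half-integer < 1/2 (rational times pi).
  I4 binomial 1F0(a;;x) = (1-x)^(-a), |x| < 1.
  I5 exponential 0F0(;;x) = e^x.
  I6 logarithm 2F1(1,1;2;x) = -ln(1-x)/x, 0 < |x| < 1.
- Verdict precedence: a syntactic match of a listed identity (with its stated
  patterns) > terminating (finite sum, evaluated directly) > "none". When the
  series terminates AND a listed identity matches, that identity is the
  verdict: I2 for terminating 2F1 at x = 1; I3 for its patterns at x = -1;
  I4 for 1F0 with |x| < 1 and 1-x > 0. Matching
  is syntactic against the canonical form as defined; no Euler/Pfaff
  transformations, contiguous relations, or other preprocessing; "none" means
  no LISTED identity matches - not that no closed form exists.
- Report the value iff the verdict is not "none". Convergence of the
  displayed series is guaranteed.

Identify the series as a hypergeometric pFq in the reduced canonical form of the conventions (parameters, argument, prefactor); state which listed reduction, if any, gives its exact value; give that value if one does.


With C = 5/6: the canonical form is 0F0(-; -; -8). Verdict: the exponential series (I5) matches (the 0F0 exponential series at x = -8). Exact value: (5/6) * e^(-8).

First insight: with t_0 = 5/6, the (-1)^k factor (C = 5/6, x = -8) folds into the argument's sign.
Step ratio: r(k) = (-8) * 1 / [(k+1)] ; factor over Q: parameters, x = (-8), and C = 5/6.


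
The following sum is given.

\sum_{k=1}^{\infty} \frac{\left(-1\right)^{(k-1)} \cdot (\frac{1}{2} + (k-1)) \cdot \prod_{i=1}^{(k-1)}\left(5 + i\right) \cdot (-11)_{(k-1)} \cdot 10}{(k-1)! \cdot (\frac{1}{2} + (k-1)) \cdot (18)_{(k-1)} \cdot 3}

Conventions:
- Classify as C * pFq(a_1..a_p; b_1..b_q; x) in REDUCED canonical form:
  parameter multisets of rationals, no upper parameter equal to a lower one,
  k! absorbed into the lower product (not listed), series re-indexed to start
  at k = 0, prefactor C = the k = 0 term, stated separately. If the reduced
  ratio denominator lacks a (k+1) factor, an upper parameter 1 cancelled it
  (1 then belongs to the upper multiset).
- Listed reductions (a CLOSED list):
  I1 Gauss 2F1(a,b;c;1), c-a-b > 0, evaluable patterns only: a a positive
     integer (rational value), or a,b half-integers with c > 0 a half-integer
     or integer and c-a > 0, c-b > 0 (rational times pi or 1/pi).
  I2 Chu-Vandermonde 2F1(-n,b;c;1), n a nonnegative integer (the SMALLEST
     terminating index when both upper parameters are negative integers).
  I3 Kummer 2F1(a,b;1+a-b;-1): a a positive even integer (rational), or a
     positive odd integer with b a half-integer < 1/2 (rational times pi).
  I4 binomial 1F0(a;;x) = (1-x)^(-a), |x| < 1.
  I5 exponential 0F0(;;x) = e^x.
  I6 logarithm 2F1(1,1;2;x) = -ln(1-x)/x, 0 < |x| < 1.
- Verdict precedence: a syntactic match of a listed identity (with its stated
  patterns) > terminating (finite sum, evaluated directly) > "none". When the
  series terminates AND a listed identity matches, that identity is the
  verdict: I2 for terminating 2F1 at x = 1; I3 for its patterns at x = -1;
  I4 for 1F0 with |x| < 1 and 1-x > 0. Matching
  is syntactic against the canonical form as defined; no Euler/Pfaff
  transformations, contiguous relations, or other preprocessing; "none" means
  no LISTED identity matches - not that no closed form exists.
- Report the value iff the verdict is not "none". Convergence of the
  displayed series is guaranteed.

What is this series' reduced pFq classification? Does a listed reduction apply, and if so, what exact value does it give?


This is \frac{10}{3} * 2F1(-11, 6; 18; -1) in reduced canonical form. Verdict: Kummer (I3) matches (x = -1; c = 18 equals 1+a-b for upper {-11, 6}: listed pattern). Sum: \frac{340}{3}.

Key step: x = -1 and striking the common factor k + 1/2 reduces the term (prefactor 10/3).
Ratio: r(k) = -1 * (k-11) (k+6) / [(k+18) (k+1)] ; factor over Q: parameters, x = -1, and C = \frac{10}{3}.


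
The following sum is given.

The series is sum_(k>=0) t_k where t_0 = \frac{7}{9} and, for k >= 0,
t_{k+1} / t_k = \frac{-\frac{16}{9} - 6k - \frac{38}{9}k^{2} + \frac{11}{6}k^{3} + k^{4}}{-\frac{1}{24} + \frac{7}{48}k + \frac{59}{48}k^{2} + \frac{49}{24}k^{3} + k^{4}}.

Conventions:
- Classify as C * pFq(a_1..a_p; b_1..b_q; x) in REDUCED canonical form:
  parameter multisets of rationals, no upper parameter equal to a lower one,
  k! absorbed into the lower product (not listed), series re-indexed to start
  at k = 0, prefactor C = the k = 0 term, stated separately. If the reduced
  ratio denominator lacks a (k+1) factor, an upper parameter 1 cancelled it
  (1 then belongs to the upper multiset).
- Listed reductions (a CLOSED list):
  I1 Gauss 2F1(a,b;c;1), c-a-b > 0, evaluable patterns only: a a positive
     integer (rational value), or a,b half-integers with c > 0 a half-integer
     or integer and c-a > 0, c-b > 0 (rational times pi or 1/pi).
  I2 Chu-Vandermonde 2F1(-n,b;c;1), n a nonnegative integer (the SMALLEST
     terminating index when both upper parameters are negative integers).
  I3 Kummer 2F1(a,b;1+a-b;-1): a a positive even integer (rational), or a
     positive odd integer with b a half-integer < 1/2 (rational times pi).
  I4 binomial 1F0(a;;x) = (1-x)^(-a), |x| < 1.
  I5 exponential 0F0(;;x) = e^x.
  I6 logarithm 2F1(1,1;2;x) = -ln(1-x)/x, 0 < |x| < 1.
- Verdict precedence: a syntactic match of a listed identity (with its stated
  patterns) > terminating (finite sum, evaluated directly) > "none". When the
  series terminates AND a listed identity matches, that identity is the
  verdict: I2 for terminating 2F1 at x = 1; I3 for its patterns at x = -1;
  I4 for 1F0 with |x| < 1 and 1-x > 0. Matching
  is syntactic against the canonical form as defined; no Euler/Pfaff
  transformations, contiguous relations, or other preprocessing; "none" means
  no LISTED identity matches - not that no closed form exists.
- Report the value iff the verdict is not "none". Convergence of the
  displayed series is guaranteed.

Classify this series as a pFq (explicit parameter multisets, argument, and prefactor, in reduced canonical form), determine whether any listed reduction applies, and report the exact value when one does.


The tell: x = 1 and the expanded ratio factors over Q; C = 7/9, x = 1, roots give parameters.
Consecutive-term ratio: r(k) = 1 * (k-2) (k+\frac{8}{3}) / [(k-\frac{1}{8}) (k+1)] ; factor over Q: parameters, x = 1, and C = \frac{7}{9}.

At argument 1: a 2F1 with upper {-2, \frac{8}{3}}, lower {-\frac{1}{8}}, scaled by C = \frac{7}{9}. Verdict: Vandermonde's identity (I2) applies (terminating 2F1 at x = 1 with n = 2, b = 8/3, c = -\frac{1}{8}). Sum: -\frac{2881}{81}.


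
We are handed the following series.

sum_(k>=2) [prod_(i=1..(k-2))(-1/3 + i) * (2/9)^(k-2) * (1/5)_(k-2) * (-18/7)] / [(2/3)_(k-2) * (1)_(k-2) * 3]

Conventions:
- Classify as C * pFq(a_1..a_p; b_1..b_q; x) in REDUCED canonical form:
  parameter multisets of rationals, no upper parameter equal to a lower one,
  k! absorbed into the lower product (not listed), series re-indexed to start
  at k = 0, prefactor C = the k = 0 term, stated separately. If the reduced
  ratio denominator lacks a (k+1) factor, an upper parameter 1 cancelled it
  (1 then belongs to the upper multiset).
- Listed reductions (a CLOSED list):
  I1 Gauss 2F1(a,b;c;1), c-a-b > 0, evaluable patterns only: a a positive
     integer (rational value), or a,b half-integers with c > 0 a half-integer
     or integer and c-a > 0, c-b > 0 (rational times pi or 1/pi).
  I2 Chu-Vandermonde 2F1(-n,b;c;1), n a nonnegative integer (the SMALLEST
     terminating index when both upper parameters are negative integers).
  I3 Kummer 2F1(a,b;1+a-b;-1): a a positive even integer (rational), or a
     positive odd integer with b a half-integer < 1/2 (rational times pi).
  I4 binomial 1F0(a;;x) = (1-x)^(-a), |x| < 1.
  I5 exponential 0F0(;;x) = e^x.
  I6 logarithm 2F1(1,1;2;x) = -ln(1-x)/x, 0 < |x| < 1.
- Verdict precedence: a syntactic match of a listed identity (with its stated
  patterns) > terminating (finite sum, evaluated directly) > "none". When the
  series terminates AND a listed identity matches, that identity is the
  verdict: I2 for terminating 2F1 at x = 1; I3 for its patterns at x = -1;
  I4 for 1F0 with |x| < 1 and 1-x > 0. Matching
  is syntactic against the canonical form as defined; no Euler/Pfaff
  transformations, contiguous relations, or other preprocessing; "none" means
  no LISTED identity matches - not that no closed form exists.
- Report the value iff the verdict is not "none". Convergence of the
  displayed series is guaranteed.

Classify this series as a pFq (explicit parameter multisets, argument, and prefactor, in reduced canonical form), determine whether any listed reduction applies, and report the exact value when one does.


The series (x = 2/9) is 1F0: upper {1/5}, lower {-}, prefactor -6/7. Verdict at x = 2/9: the binomial series (I4) matches (the 1F0 binomial series: exponent -1/5, x = 2/9). Sum: (-6/7) * (7/9)^(-1/5).

Key observation: x = (2/9) and the constant factors (prefactor -6/7) combine into one prefactor.
Consecutive-term ratio: r(k) = (2/9) * (k+1/5) / [(k+1)] - poly over poly, x = (2/9) from leading terms; C = -6/7 at k = 0.


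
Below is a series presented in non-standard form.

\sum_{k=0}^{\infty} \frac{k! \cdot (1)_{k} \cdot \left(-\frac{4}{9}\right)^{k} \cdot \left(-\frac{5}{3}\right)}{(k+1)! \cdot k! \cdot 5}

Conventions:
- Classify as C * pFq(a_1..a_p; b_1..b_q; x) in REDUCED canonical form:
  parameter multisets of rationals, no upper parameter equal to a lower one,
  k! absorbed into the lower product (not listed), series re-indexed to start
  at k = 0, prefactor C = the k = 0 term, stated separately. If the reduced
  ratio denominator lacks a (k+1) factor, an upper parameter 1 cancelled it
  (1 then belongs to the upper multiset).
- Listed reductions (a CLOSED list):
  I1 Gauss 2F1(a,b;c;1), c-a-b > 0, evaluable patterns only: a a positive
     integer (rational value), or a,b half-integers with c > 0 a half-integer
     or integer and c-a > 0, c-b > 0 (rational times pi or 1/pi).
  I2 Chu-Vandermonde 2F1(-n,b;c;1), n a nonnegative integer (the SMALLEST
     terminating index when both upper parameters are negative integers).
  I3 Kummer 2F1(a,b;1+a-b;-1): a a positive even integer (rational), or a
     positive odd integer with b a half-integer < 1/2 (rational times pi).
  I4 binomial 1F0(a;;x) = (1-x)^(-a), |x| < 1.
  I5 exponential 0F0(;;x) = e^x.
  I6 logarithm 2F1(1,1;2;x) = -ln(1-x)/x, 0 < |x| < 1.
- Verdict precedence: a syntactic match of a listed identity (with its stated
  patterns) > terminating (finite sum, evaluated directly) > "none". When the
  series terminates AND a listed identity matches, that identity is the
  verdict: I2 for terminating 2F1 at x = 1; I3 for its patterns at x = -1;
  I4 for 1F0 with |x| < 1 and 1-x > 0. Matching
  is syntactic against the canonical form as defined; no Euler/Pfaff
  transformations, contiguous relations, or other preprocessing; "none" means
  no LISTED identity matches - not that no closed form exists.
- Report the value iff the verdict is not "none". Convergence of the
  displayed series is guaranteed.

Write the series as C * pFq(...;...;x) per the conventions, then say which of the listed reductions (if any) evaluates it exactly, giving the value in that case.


Reduced: x = -\frac{4}{9}, 2F1, upper = {1, 1}, lower = {2}, C = -\frac{1}{3}. Verdict: this is the logarithmic series (I6) (the logarithm: parameters (1,1;2), x = -\frac{4}{9}). Exact value: \left(-\frac{3}{4}\right) \cdot \ln\left(\frac{13}{9}\right).

Structural cue: with t_0 = -\frac{1}{3}, the constant factors (C = -1/3, x = -4/9) combine into one prefactor.
Term ratio: r(k) = -\frac{4}{9} * (k+1) (k+1) / [(k+2) (k+1)] - rational in k, leading ratio -\frac{4}{9}; with t_0 = -\frac{1}{3}, classification follows.


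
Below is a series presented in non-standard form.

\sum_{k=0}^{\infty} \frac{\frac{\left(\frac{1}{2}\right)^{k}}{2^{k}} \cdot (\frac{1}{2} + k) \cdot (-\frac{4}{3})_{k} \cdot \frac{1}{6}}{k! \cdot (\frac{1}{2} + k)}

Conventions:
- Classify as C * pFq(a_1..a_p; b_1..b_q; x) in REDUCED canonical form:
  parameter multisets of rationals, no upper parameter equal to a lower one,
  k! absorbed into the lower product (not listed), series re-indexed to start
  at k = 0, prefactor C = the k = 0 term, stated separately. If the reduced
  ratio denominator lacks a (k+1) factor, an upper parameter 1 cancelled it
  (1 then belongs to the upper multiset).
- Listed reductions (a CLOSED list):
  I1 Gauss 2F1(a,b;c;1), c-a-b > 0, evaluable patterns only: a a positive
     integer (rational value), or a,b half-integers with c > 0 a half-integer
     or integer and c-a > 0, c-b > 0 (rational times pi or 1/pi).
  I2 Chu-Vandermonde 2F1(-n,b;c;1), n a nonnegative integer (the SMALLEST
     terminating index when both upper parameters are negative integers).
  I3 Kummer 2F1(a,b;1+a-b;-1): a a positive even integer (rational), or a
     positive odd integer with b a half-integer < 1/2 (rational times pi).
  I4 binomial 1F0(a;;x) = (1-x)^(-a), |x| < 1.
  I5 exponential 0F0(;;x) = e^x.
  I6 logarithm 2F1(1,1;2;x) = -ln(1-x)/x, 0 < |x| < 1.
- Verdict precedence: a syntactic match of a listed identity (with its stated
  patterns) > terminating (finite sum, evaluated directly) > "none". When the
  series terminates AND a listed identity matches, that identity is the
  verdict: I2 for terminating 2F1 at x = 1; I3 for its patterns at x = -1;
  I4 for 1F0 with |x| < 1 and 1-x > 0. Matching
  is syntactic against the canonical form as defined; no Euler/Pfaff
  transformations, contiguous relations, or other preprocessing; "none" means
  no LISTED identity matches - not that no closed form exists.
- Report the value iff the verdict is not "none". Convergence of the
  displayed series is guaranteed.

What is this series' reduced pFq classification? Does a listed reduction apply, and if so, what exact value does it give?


x = \frac{1}{4} here; the reduced form reads 1F0, upper {-\frac{4}{3}}, lower {-}, C = \frac{1}{6}. Verdict: the I4 binomial reduction applies (the 1F0 binomial series: exponent 4/3, x = \frac{1}{4}). Exact value: \frac{1}{6} \cdot \left(\frac{3}{4}\right)^{\frac{4}{3}}.

First insight: t_0 being \frac{1}{6}, k + 1/2 divides numerator and denominator alike; C = 1/6, x = 1/4 after cancelling.
Consecutive-term ratio: r(k) = \frac{1}{4} * (k-\frac{4}{3}) / [(k+1)] - rational in k. x = \frac{1}{4}; t_0 = \frac{1}{6}; negate the roots.


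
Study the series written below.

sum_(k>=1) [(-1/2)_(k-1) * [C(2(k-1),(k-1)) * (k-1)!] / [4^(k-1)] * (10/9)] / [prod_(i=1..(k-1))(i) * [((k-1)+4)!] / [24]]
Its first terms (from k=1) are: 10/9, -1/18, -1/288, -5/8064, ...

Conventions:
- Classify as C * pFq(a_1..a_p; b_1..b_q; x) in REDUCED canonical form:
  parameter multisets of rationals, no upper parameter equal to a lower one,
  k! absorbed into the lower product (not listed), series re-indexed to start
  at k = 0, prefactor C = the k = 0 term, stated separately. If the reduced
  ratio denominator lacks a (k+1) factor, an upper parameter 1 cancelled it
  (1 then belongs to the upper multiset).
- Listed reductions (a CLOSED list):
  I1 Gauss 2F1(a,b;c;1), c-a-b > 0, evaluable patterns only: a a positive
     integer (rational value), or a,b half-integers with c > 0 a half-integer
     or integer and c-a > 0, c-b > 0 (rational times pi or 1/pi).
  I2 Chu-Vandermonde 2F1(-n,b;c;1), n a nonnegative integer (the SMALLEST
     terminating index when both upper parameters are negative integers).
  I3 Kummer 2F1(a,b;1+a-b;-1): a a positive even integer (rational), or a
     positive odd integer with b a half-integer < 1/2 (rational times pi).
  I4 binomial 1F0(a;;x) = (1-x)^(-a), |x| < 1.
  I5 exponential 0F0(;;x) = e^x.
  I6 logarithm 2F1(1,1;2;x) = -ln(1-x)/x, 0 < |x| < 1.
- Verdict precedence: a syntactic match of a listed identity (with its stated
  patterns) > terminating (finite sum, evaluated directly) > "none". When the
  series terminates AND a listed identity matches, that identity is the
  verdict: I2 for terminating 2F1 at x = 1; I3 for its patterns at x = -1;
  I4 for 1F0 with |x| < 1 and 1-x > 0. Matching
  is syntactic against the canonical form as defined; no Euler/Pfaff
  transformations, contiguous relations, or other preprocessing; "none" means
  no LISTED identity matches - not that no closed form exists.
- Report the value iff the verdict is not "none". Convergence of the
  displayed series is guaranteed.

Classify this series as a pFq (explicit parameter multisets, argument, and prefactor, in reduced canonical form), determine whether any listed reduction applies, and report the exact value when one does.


Reduced: x = 1, 2F1, upper = {-1/2, 1/2}, lower = {5}, C = 10/9. Verdict: the half-integer Gauss pattern (I1) matches (x = 1; upper {-1/2, 1/2} half-integers, c = 5 in the evaluable pattern). Hence: (65536/19845) / pi.

Key step: from the first term 10/9: C(2k,k) (C = 10/9) equals 4^k (1/2)_k / k!.
Step ratio: r(k) = 1 * (k-1/2) (k+1/2) / [(k+5) (k+1)] - rational in k, leading ratio 1; with t_0 = 10/9, classification follows.


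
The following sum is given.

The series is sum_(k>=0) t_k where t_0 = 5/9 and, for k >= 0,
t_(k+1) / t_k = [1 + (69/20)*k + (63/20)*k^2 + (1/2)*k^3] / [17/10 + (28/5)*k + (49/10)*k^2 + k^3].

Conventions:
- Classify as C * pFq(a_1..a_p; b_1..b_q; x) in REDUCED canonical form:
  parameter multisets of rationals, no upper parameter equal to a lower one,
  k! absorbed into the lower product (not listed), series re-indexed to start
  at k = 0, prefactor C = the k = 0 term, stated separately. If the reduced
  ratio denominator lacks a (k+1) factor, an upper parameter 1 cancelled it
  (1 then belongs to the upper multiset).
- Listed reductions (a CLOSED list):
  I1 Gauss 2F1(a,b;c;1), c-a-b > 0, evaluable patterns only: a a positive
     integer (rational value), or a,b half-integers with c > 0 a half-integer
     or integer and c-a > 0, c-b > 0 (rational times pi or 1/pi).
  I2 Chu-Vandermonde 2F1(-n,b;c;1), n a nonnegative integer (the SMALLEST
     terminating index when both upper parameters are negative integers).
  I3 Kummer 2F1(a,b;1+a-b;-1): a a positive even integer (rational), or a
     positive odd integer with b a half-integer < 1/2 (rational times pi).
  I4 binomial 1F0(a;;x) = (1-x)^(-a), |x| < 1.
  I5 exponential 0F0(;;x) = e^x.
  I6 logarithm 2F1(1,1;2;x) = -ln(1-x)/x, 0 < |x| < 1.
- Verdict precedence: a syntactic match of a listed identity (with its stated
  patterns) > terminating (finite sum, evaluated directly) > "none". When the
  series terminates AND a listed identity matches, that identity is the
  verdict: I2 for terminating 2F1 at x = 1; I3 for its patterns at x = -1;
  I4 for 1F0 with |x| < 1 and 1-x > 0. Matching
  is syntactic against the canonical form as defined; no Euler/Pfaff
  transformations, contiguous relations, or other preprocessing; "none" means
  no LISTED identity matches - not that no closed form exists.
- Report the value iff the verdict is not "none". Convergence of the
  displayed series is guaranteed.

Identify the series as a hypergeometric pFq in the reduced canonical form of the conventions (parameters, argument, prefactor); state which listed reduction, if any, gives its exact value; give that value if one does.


Classification (C = 5/9): 2F1 with upper {4/5, 5}, lower {17/5}, argument x = 1/2. Verdict: none here - no I1-I6 shape fits x = 1/2 with lower {17/5}.

Key observation: x = (1/2) and roots of the ratio polynomials (C = 5/9, x = 1/2) are the negated parameters.
Adjacent-term ratio: r(k) = (1/2) * (k+4/5) (k+5) / [(k+17/5) (k+1)] - rational in k. x = (1/2); t_0 = 5/9; negate the roots.
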